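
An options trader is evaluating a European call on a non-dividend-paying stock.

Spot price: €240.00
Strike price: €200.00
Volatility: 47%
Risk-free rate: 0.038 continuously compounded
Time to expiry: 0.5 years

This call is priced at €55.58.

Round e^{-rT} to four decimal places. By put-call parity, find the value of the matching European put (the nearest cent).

€11.82

e^(−rT) = e^(−0.038·0.5) = 0.9812
Put-call parity: C − P = S − K·e^(−rT) = 240 − 200·0.9812 = 240 − 196.2400 = 43.7600
P = C − (C − P) = 55.58 − (43.7600) = 11.8200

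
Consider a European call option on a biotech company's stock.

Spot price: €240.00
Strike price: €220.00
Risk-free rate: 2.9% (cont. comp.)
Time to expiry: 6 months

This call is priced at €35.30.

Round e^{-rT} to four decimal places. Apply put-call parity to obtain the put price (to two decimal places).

€12.13

e^(−rT) = e^(−0.029·0.5) = 0.9856
Put-call parity: C − P = S − K·e^(−rT) = 240 − 220·0.9856 = 240 − 216.8320 = 23.1680
P = C − (C − P) = 35.30 − (23.1680) = 12.1320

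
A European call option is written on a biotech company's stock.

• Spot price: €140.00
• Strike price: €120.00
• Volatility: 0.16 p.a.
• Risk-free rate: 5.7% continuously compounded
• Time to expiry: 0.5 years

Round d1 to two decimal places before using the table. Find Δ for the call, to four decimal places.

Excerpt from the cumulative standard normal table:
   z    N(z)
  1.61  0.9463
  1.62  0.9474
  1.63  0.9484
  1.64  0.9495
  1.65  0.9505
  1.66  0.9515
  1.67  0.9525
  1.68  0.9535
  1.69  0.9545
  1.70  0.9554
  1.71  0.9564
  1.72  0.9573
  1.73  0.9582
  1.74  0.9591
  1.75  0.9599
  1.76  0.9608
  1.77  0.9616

0.9525

σ√T = 0.16·√0.5 = 0.1131
d₁ = [ln(140/120) + (0.057 + 0.16²/2)·0.5] / 0.1131 = [0.1542 + 0.0349] / 0.1131 = 1.6710 → 1.67
N(d₁) = N(1.67) = 0.9525
Δ_call = N(d₁) = 0.9525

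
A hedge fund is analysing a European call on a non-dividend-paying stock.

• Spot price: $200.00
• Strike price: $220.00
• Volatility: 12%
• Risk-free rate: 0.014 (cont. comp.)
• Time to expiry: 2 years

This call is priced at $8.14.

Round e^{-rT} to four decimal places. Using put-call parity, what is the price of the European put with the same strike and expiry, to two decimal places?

$22.07

exp(−rT) = exp(−0.014·2) = 0.9724
Put-call parity: C − P = S − K·e^(−rT) = 200 − 220·0.9724 = 200 − 213.9280 = -13.9280
P = C − (C − P) = 8.14 − (-13.9280) = 22.0680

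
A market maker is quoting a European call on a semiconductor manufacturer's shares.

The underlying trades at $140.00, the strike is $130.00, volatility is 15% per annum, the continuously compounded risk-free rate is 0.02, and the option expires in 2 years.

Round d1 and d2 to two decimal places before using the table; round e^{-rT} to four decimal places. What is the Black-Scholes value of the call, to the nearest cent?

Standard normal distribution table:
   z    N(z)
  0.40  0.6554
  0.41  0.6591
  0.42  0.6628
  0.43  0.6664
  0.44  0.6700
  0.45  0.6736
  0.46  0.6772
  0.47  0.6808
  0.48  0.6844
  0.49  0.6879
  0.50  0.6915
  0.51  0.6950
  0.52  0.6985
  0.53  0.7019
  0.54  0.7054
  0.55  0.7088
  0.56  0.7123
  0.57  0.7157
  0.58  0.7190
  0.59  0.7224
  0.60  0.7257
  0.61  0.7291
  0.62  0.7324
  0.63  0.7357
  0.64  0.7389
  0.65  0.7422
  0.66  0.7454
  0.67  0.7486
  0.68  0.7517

σ√T = 0.15·√2 = 0.2121
d₁ = [ln(140/130) + (0.02 + 0.15²/2)·2] / 0.2121 = [0.0741 + 0.0625] / 0.2121 = 0.6440 ≈ 0.64
d₂ = d₁ − σ√T = 0.6440 − 0.2121 = 0.4318 ≈ 0.43
exp(−rT) = exp(−0.02·2) = 0.9608
N(d₁) = N(0.64) = 0.7389;  N(d₂) = N(0.43) = 0.6664
C = 140·0.7389 − 130·0.9608·0.6664 = 103.4460 − 83.2360 = 20.2100

$20.21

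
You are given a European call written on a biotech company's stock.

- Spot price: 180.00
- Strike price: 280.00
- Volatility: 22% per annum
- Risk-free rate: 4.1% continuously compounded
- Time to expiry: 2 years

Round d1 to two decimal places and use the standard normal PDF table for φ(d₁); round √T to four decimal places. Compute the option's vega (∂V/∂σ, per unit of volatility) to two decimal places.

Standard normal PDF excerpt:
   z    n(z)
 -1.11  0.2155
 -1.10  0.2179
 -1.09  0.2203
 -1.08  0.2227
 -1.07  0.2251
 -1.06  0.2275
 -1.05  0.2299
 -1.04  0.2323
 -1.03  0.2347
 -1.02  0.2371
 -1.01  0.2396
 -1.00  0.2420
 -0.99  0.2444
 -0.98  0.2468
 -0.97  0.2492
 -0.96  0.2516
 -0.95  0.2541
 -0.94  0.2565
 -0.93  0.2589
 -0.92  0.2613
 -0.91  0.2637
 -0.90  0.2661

61.60

σ√T = 0.22 × 1.4142 = 0.3111
d₁ = [ln(180/280) + (0.041 + 0.22²/2)·2] / 0.3111 = [-0.4418 + 0.1304] / 0.3111 = -1.0010 ≈ -1.00
√T = √2 = 1.4142
φ(d₁) = φ(-1.00) = 0.2420
vega = S·φ(d₁)·√T = 180·0.2420·1.4142 = 61.6026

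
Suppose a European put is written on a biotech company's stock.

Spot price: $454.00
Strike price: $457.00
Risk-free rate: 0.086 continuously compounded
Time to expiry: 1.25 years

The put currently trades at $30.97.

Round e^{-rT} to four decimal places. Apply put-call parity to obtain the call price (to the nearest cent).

e^(−rT) = e^(−0.086·1.25) = 0.8981
Put-call parity: C − P = S − K·e^(−rT) = 454 − 457·0.8981 = 454 − 410.4317 = 43.5683
C = P + (C − P) = 30.97 + (43.5683) = 74.5383

$74.54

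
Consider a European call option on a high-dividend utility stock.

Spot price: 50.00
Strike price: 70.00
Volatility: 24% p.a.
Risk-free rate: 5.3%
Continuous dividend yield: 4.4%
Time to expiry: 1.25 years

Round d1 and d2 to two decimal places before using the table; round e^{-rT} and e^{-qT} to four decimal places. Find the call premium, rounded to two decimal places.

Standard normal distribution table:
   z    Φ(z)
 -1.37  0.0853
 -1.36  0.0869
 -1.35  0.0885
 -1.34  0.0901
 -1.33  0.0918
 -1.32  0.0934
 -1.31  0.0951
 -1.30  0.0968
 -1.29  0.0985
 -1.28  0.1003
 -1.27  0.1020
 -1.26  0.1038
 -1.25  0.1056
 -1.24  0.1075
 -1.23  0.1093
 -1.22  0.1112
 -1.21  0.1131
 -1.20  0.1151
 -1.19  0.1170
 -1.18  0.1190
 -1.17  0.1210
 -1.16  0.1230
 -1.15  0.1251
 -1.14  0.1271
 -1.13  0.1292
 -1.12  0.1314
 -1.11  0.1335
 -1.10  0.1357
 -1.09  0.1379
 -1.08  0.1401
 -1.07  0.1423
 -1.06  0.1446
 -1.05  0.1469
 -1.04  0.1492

0.83

σ√T = 0.24 × 1.1180 = 0.2683
d₁ = [ln(50/70) + (0.053 − 0.044 + 0.24²/2)·1.25] / 0.2683 = [-0.3365 + 0.0473] / 0.2683 = -1.0779 ≈ -1.08
d₂ = d₁ − σ√T = -1.0779 − 0.2683 = -1.3462 ≈ -1.35
e^(−qT) = e^(−0.044·1.25) = 0.9465;  e^(−rT) = e^(−0.053·1.25) = 0.9359
N(d₁) = N(-1.08) = 0.1401;  N(d₂) = N(-1.35) = 0.0885
C = 50·0.9465·0.1401 − 70·0.9359·0.0885 = 6.6302 − 5.7979 = 0.8323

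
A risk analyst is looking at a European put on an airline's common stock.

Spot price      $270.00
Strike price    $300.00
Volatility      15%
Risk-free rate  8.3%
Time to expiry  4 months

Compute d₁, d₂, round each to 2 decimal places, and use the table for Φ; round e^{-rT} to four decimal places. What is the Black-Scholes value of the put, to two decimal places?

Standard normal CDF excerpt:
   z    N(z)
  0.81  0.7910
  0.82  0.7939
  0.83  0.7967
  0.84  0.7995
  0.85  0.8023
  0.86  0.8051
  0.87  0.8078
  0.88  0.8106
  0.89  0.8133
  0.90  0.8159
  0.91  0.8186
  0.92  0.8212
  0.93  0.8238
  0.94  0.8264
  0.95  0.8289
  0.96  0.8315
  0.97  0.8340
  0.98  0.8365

T = 0.3333;  σ√T = 0.0866
d₁ = [ln(270/300) + (0.083 + 0.15²/2)·0.3333] / 0.0866 = [-0.1054 + 0.0314] / 0.0866 = -0.8538 ≈ -0.85
d₂ = d₁ − σ√T = -0.8538 − 0.0866 = -0.9404 ≈ -0.94
exp(−rT) = exp(−0.083·0.3333) = 0.9727
N(−d₂) = N(0.94) = 0.8264;  N(−d₁) = N(0.85) = 0.8023
P = 300·0.9727·0.8264 − 270·0.8023 = 241.1518 − 216.6210 = 24.5308

$24.53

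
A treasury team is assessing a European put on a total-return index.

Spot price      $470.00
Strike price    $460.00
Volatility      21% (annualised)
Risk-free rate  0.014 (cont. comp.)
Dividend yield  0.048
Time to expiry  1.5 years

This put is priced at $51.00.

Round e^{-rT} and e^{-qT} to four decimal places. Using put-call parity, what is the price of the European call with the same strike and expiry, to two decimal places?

$37.90

e^(−qT) = e^(−0.048·1.5) = 0.9305;  e^(−rT) = e^(−0.014·1.5) = 0.9792
Put-call parity: C − P = S·e^(−qT) − K·e^(−rT) = 470·0.9305 − 460·0.9792 = 437.3350 − 450.4320 = -13.0970
C = P + (C − P) = 51.00 + (-13.0970) = 37.9030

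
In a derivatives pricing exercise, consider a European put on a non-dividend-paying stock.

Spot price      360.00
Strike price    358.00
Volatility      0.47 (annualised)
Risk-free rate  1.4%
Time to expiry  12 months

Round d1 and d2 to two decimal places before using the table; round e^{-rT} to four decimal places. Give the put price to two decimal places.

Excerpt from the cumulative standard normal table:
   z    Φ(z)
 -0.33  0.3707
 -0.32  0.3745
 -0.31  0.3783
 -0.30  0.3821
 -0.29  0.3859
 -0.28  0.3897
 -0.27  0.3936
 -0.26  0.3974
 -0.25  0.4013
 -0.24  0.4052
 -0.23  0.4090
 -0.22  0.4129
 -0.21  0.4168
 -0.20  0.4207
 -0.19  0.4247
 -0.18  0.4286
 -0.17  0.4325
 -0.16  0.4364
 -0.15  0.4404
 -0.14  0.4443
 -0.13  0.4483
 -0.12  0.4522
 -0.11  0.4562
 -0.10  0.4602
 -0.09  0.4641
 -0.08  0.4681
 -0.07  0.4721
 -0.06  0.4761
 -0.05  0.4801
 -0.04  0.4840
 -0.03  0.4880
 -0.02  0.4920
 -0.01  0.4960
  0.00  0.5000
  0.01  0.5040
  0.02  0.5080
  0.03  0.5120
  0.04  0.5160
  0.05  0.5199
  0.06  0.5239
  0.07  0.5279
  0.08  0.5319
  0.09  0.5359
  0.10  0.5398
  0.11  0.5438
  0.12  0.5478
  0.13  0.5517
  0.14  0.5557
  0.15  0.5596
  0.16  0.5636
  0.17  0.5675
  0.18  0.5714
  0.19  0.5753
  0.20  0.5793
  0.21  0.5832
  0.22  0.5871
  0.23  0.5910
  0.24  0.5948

T = 1;  σ√T = 0.4700
ln(S/K) + (r + σ²/2)T = ln(360/358) + (0.014 + 0.47²/2)·1 = 0.0056 + 0.1244 = 0.1300
d₁ = 0.1300 / 0.4700 = 0.2766 ≈ 0.28
d₂ = d₁ − σ√T = 0.2766 − 0.4700 = -0.1934 ≈ -0.19
exp(−rT) = exp(−0.014·1) = 0.9861
P = 358·0.9861·N(0.19) − 360·N(-0.28) = 358·0.9861·0.5753 − 360·0.3897 = 203.0946 − 140.2920 = 62.8026

62.80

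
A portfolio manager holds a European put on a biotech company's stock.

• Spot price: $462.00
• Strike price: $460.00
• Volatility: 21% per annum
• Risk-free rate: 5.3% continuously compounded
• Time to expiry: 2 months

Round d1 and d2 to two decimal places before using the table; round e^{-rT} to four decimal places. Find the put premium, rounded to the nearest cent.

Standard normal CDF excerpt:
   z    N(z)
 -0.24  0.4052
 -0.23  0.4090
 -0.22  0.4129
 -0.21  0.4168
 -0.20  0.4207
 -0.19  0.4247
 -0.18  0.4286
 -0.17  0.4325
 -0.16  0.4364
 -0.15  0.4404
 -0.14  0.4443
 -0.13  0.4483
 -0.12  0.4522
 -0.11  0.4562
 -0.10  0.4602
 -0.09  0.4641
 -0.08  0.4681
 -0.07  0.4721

T = 0.1667;  σ√T = 0.0857
d₁ = [ln(462/460) + (0.053 + 0.21²/2)·0.1667] / 0.0857 = [0.0043 + 0.0125] / 0.0857 = 0.1965 which rounds to 0.20
d₂ = d₁ − σ√T = 0.1965 − 0.0857 = 0.1108 which rounds to 0.11
exp(−rT) = exp(−0.053·0.1667) = 0.9912
P = 460·0.9912·N(-0.11) − 462·N(-0.20) = 460·0.9912·0.4562 − 462·0.4207 = 208.0053 − 194.3634 = 13.6419

$13.64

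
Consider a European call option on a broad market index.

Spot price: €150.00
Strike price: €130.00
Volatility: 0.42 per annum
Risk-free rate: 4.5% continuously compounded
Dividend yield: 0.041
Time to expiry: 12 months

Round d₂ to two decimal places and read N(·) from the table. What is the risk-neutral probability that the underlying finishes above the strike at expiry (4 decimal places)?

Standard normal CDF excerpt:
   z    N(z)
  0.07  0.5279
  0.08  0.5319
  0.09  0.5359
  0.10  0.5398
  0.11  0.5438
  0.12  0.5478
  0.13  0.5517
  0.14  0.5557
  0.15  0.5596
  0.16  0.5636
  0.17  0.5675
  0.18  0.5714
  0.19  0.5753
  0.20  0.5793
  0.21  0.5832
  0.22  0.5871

σ√T = 0.42·√1 = 0.4200
d₁ = [ln(150/130) + (0.045 − 0.041 + 0.42²/2)·1] / 0.4200 = [0.1431 + 0.0922] / 0.4200 = 0.5602 → 0.56
d₂ = d₁ − σ√T = 0.5602 − 0.4200 = 0.1402 → 0.14
Risk-neutral Pr[S_T > K] = N(d₂) = N(0.14) = 0.5557

0.5557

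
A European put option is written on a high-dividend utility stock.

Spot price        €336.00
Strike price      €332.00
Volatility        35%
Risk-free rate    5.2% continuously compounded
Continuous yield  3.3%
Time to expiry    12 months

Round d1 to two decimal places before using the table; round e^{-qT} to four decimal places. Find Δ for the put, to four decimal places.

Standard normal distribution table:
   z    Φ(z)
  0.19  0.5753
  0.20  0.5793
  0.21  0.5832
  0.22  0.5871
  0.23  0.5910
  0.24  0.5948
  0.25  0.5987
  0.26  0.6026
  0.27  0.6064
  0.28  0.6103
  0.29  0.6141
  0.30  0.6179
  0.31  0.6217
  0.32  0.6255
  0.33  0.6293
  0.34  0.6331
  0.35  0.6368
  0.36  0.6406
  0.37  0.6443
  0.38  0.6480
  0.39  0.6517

σ√T = 0.35·√1 = 0.3500
d₁ = [ln(336/332) + (0.052 − 0.033 + ½·0.35²)·1] / (σ√T) = (0.0120 + 0.0802) / 0.3500 = 0.2635 ⇒ 0.26
N(d₁) = N(0.26) = 0.6026
Δ_put = exp(−qT)·(N(d₁) − 1) = 0.9675·(0.6026 − 1) = -0.3845

-0.3845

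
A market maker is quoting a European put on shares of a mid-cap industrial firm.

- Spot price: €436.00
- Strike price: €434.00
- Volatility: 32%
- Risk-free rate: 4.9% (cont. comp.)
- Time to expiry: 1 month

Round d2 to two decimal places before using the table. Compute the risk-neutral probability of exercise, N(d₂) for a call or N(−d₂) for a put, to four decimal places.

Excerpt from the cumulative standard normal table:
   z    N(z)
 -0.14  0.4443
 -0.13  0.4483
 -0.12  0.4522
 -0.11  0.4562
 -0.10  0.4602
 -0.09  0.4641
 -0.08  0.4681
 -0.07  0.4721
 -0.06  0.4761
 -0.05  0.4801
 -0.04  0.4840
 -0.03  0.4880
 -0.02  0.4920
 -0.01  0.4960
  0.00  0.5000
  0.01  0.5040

T = 0.08333;  σ√T = 0.0924
d₁ = [ln(436/434) + (0.049 + 0.32²/2)·0.08333] / 0.0924 = [0.0046 + 0.0083] / 0.0924 = 0.1402 ⇒ 0.14
d₂ = d₁ − σ√T = 0.1402 − 0.0924 = 0.0478 ⇒ 0.05
Pr(exercise) under Q = N(−d₂) = N(-0.05) = 0.4801

0.4801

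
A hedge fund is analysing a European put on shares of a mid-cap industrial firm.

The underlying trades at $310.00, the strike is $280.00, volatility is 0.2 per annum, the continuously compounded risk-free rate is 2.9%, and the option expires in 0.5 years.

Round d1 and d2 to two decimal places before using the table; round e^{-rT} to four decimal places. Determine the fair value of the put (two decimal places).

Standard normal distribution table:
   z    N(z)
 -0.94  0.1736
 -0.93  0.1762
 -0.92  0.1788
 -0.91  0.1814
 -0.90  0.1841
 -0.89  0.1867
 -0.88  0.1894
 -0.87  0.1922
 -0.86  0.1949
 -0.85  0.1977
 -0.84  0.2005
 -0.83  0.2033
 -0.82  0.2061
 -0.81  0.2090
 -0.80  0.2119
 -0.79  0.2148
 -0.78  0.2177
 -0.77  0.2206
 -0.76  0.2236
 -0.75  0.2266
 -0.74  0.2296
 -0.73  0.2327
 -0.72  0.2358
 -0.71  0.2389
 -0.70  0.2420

$4.66

σ√T = 0.2·√0.5 = 0.1414
d₁ = [ln(310/280) + (0.029 + ½·0.2²)·0.5] / (σ√T) = (0.1018 + 0.0245) / 0.1414 = 0.8930 ⇒ 0.89
d₂ = 0.8930 − 0.1414 = 0.7515 ⇒ 0.75
e^(−rT) = e^(−0.029·0.5) = 0.9856
N(−d₂) = N(-0.75) = 0.2266;  N(−d₁) = N(-0.89) = 0.1867
P = 280·0.9856·0.2266 − 310·0.1867 = 62.5343 − 57.8770 = 4.6573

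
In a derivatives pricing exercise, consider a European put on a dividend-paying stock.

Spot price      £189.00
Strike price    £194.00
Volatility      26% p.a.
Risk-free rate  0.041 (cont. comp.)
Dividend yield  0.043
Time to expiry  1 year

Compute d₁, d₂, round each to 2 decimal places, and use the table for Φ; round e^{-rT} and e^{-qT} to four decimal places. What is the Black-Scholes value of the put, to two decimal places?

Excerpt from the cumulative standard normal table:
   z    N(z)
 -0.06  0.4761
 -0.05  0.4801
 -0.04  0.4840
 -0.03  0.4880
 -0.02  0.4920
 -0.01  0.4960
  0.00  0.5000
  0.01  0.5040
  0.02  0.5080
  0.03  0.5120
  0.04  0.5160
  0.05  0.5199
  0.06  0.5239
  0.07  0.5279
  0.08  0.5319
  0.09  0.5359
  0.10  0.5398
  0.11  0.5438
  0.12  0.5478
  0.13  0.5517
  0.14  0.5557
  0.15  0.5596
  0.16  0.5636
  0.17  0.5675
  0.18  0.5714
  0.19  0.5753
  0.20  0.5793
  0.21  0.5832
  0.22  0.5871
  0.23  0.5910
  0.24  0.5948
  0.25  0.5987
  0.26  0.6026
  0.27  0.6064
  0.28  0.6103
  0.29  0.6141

σ√T = 0.26·√1 = 0.2600
ln(S/K) + (r − q + σ²/2)T = ln(189/194) + (0.041 − 0.043 + 0.26²/2)·1 = -0.0261 + 0.0318 = 0.0057
d₁ = 0.0057 / 0.2600 = 0.0219 ≈ 0.02
d₂ = d₁ − σ√T = 0.0219 − 0.2600 = -0.2381 ≈ -0.24
exp(−qT) = exp(−0.043·1) = 0.9579;  exp(−rT) = exp(−0.041·1) = 0.9598
N(−d₂) = N(0.24) = 0.5948;  N(−d₁) = N(-0.02) = 0.4920
P = 194·0.9598·0.5948 − 189·0.9579·0.4920 = 110.7525 − 89.0732 = 21.6793

£21.68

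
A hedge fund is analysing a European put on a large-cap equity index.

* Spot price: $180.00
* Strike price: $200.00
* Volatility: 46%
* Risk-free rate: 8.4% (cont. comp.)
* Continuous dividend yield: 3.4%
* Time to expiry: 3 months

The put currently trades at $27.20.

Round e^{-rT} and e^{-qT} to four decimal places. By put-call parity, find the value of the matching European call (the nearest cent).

$9.83

e^(−qT) = e^(−0.034·0.25) = 0.9915;  e^(−rT) = e^(−0.084·0.25) = 0.9792
Put-call parity: C − P = S·e^(−qT) − K·e^(−rT) = 180·0.9915 − 200·0.9792 = 178.4700 − 195.8400 = -17.3700
C = P + (C − P) = 27.20 + (-17.3700) = 9.8300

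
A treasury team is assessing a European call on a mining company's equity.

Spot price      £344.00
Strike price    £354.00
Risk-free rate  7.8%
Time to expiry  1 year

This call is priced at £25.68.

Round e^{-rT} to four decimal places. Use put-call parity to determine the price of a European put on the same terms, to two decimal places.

e^(−rT) = e^(−0.078·1) = 0.9250
Put-call parity: C − P = S − K·e^(−rT) = 344 − 354·0.9250 = 344 − 327.4500 = 16.5500
P = C − (C − P) = 25.68 − (16.5500) = 9.1300

£9.13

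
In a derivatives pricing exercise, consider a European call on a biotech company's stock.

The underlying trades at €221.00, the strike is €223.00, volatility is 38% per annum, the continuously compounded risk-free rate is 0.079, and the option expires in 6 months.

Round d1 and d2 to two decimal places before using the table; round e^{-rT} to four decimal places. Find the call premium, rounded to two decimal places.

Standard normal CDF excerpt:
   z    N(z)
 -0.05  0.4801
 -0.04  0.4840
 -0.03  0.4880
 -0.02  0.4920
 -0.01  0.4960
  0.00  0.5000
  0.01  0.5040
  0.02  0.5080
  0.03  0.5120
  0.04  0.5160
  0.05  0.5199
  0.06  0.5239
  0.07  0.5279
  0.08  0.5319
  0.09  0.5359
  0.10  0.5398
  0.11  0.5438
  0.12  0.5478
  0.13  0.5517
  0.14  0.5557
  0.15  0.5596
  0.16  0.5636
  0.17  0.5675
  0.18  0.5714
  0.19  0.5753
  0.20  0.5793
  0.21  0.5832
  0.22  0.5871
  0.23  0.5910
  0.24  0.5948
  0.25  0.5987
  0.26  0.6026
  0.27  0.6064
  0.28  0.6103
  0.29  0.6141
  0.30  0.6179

€26.84

T = 0.5;  σ√T = 0.2687
ln(S/K) + (r + σ²/2)T = ln(221/223) + (0.079 + 0.38²/2)·0.5 = -0.0090 + 0.0756 = 0.0666
d₁ = 0.0666 / 0.2687 = 0.2478 ⇒ 0.25
d₂ = d₁ − σ√T = 0.2478 − 0.2687 = -0.0209 ⇒ -0.02
e^(−rT) = e^(−0.079·0.5) = 0.9613
C = 221·N(0.25) − 223·0.9613·N(-0.02) = 221·0.5987 − 223·0.9613·0.4920 = 132.3127 − 105.4700 = 26.8427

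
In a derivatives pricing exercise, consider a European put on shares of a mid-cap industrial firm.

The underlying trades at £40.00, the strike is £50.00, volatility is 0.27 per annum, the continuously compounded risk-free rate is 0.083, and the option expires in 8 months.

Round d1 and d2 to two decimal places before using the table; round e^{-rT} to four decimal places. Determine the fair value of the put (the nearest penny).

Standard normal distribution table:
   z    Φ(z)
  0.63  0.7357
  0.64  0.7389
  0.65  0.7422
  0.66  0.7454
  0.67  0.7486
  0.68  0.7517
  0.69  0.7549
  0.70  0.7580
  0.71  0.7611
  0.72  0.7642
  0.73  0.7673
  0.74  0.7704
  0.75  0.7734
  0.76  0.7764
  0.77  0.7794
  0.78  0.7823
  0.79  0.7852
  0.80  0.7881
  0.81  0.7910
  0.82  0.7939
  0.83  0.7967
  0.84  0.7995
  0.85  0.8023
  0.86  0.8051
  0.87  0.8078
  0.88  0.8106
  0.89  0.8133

£8.53

σ√T = 0.27 × 0.8165 = 0.2205
d₁ = [ln(40/50) + (0.083 + ½·0.27²)·0.6667] / (σ√T) = (-0.2231 + 0.0796) / 0.2205 = -0.6510 ≈ -0.65
d₂ = -0.6510 − 0.2205 = -0.8714 ≈ -0.87
exp(−rT) = exp(−0.083·0.6667) = 0.9462
N(−d₂) = N(0.87) = 0.8078;  N(−d₁) = N(0.65) = 0.7422
P = 50·0.9462·0.8078 − 40·0.7422 = 38.2170 − 29.6880 = 8.5290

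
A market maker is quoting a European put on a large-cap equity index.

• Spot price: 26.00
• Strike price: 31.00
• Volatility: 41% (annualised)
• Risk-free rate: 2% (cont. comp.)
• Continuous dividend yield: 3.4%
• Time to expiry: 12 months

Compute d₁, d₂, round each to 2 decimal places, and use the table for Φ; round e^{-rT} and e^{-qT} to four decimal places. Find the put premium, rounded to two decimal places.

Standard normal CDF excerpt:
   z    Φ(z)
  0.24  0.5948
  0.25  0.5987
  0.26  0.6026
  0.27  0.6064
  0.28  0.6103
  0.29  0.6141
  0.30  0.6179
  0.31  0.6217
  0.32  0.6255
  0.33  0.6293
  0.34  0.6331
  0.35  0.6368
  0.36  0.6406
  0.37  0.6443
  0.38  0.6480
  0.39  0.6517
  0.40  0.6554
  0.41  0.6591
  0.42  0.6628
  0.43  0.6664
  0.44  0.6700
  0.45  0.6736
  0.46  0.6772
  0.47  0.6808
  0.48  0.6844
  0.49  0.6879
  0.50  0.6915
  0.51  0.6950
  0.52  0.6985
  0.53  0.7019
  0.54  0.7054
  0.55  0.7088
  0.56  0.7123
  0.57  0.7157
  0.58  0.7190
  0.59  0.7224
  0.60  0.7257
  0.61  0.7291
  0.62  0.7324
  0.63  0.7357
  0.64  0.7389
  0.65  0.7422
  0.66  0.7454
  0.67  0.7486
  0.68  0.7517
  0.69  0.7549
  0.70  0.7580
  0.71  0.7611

7.60

σ√T = 0.41 × 1.0000 = 0.4100
d₁ = [ln(26/31) + (0.02 − 0.034 + 0.41²/2)·1] / 0.4100 = [-0.1759 + 0.0700] / 0.4100 = -0.2581 ⇒ -0.26
d₂ = d₁ − σ√T = -0.2581 − 0.4100 = -0.6681 ⇒ -0.67
exp(−qT) = exp(−0.034·1) = 0.9666;  exp(−rT) = exp(−0.02·1) = 0.9802
P = 31·0.9802·N(0.67) − 26·0.9666·N(0.26) = 31·0.9802·0.7486 − 26·0.9666·0.6026 = 22.7471 − 15.1443 = 7.6028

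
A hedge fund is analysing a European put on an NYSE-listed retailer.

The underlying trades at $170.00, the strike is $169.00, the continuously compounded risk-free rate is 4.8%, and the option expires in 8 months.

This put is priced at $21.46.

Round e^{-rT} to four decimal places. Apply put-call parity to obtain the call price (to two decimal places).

e^(−rT) = e^(−0.048·0.6667) = 0.9685
Put-call parity: C − P = S − K·e^(−rT) = 170 − 169·0.9685 = 170 − 163.6765 = 6.3235
C = P + (C − P) = 21.46 + (6.3235) = 27.7835

$27.78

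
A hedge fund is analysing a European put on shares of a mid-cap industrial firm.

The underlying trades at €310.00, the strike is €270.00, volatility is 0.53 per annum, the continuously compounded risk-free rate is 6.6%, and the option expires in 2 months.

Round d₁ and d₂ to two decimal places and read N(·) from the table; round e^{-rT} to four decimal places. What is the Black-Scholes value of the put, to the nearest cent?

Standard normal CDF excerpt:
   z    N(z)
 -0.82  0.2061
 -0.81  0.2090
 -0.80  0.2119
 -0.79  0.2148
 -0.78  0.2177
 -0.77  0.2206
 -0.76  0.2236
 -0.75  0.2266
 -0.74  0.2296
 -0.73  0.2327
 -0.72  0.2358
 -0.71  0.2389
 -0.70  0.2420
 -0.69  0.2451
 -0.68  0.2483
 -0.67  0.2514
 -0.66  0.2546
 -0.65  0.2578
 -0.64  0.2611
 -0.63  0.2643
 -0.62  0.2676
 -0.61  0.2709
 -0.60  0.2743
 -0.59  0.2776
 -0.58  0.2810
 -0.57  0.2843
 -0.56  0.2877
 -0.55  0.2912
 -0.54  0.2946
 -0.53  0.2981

T = 0.1667;  σ√T = 0.2164
ln(S/K) + (r + σ²/2)T = ln(310/270) + (0.066 + 0.53²/2)·0.1667 = 0.1382 + 0.0344 = 0.1726
d₁ = 0.1726 / 0.2164 = 0.7975 which rounds to 0.80
d₂ = d₁ − σ√T = 0.7975 − 0.2164 = 0.5811 which rounds to 0.58
exp(−rT) = exp(−0.066·0.1667) = 0.9891
N(−d₂) = N(-0.58) = 0.2810;  N(−d₁) = N(-0.80) = 0.2119
P = 270·0.9891·0.2810 − 310·0.2119 = 75.0430 − 65.6890 = 9.3540

€9.35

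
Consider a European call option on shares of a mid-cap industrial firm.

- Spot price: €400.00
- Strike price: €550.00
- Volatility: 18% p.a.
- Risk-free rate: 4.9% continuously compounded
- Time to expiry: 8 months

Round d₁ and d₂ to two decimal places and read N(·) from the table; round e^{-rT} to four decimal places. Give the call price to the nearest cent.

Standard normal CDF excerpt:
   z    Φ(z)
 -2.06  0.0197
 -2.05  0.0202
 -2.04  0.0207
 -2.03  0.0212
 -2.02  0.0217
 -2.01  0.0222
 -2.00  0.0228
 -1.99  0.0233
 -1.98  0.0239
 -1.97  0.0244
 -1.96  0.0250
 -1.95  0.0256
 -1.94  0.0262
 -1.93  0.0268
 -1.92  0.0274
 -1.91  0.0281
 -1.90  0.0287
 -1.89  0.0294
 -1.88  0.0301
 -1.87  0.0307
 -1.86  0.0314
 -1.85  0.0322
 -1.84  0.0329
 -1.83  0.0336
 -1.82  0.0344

σ√T = 0.18·√0.6667 = 0.1470
ln(S/K) + (r + σ²/2)T = ln(400/550) + (0.049 + 0.18²/2)·0.6667 = -0.3185 + 0.0435 = -0.2750
d₁ = -0.2750 / 0.1470 = -1.8710 which rounds to -1.87
d₂ = d₁ − σ√T = -1.8710 − 0.1470 = -2.0180 which rounds to -2.02
exp(−rT) = exp(−0.049·0.6667) = 0.9679
N(d₁) = N(-1.87) = 0.0307;  N(d₂) = N(-2.02) = 0.0217
C = 400·0.0307 − 550·0.9679·0.0217 = 12.2800 − 11.5519 = 0.7281

€0.73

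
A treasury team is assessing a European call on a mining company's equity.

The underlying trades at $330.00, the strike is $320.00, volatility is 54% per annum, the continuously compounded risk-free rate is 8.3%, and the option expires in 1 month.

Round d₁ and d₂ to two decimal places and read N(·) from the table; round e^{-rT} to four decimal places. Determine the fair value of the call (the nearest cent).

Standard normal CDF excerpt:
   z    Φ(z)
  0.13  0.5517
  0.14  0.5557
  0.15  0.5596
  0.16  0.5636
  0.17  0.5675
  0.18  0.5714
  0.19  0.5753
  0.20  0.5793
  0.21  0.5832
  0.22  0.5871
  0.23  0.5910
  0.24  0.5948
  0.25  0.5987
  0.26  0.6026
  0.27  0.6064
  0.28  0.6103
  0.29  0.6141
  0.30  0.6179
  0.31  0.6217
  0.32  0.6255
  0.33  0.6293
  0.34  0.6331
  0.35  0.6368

$27.31

T = 0.08333;  σ√T = 0.1559
ln(S/K) + (r + σ²/2)T = ln(330/320) + (0.083 + 0.54²/2)·0.08333 = 0.0308 + 0.0191 = 0.0498
d₁ = 0.0498 / 0.1559 = 0.3197 which rounds to 0.32
d₂ = d₁ − σ√T = 0.3197 − 0.1559 = 0.1638 which rounds to 0.16
exp(−rT) = exp(−0.083·0.08333) = 0.9931
N(d₁) = N(0.32) = 0.6255;  N(d₂) = N(0.16) = 0.5636
C = 330·0.6255 − 320·0.9931·0.5636 = 206.4150 − 179.1076 = 27.3074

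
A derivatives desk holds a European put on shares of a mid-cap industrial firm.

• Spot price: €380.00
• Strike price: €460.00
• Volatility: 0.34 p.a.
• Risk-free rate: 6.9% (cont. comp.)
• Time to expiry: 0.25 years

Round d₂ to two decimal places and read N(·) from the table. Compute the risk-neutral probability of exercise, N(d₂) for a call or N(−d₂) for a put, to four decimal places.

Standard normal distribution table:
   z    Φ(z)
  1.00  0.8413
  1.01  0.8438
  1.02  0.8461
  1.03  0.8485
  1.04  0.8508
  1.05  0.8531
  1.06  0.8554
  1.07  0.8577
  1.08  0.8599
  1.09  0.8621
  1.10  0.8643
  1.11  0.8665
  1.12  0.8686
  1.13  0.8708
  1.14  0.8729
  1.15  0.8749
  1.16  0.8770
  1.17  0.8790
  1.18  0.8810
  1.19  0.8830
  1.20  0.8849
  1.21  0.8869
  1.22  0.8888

σ√T = 0.34·√0.25 = 0.1700
d₁ = [ln(380/460) + (0.069 + ½·0.34²)·0.25] / (σ√T) = (-0.1911 + 0.0317) / 0.1700 = -0.9374 which rounds to -0.94
d₂ = -0.9374 − 0.1700 = -1.1074 which rounds to -1.11
Pr(exercise) under Q = N(−d₂) = N(1.11) = 0.8665

0.8665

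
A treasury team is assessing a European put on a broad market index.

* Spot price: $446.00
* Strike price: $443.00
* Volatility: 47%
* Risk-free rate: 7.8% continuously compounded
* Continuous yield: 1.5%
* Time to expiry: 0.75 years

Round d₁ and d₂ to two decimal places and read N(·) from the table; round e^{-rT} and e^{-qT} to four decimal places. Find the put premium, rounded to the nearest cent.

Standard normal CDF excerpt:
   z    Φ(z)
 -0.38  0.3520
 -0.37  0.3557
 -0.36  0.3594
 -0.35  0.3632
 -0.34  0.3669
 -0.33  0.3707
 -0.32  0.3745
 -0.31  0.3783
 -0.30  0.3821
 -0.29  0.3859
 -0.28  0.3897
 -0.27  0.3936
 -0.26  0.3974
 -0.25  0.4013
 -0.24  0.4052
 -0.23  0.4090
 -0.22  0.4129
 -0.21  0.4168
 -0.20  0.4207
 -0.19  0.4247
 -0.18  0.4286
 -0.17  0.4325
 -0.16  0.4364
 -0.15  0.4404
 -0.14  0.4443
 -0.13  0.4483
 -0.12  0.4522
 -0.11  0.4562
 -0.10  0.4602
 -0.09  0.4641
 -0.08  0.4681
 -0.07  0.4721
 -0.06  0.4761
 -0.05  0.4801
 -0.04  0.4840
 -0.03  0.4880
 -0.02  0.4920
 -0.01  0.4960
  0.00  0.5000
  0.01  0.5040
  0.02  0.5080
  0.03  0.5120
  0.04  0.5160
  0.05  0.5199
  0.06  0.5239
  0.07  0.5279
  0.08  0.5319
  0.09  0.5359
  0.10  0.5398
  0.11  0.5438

σ√T = 0.47·√0.75 = 0.4070
d₁ = [ln(446/443) + (0.078 − 0.015 + 0.47²/2)·0.75] / 0.4070 = [0.0067 + 0.1301] / 0.4070 = 0.3362 ⇒ 0.34
d₂ = d₁ − σ√T = 0.3362 − 0.4070 = -0.0709 ⇒ -0.07
e^(−qT) = e^(−0.015·0.75) = 0.9888;  e^(−rT) = e^(−0.078·0.75) = 0.9432
P = 443·0.9432·N(0.07) − 446·0.9888·N(-0.34) = 443·0.9432·0.5279 − 446·0.9888·0.3669 = 220.5765 − 161.8047 = 58.7718

$58.77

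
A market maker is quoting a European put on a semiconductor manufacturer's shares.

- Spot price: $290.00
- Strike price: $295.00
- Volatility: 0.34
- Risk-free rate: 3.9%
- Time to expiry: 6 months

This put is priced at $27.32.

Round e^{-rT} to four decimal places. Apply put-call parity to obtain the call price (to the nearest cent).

exp(−rT) = exp(−0.039·0.5) = 0.9807
Put-call parity: C − P = S − K·e^(−rT) = 290 − 295·0.9807 = 290 − 289.3065 = 0.6935
C = P + (C − P) = 27.32 + (0.6935) = 28.0135

$28.01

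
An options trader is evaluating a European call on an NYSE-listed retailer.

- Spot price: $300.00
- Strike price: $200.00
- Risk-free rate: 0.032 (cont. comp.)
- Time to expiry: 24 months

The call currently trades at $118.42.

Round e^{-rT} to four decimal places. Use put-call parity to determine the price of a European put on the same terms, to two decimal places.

exp(−rT) = exp(−0.032·2) = 0.9380
Put-call parity: C − P = S − K·e^(−rT) = 300 − 200·0.9380 = 300 − 187.6000 = 112.4000
P = C − (C − P) = 118.42 − (112.4000) = 6.0200

$6.02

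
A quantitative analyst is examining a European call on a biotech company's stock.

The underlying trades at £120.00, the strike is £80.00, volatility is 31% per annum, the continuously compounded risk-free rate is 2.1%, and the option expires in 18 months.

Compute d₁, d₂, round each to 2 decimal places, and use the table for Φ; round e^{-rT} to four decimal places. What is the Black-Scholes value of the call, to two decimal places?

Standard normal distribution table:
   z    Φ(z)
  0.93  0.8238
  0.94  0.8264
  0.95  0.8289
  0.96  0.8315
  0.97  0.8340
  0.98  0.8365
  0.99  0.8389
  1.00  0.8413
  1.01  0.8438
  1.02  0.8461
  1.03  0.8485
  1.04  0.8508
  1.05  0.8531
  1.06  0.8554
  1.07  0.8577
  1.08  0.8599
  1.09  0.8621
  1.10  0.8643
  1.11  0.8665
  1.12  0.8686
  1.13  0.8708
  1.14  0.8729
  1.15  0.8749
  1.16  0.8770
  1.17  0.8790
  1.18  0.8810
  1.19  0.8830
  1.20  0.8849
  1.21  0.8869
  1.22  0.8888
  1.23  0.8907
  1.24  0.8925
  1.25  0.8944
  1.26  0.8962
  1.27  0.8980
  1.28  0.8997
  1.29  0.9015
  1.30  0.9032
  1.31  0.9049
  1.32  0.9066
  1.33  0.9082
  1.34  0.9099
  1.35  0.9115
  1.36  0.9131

£44.73

T = 1.5;  σ√T = 0.3797
ln(S/K) + (r + σ²/2)T = ln(120/80) + (0.021 + 0.31²/2)·1.5 = 0.4055 + 0.1036 = 0.5090
d₁ = 0.5090 / 0.3797 = 1.3407 which rounds to 1.34
d₂ = d₁ − σ√T = 1.3407 − 0.3797 = 0.9611 which rounds to 0.96
e^(−rT) = e^(−0.021·1.5) = 0.9690
C = 120·N(1.34) − 80·0.9690·N(0.96) = 120·0.9099 − 80·0.9690·0.8315 = 109.1880 − 64.4579 = 44.7301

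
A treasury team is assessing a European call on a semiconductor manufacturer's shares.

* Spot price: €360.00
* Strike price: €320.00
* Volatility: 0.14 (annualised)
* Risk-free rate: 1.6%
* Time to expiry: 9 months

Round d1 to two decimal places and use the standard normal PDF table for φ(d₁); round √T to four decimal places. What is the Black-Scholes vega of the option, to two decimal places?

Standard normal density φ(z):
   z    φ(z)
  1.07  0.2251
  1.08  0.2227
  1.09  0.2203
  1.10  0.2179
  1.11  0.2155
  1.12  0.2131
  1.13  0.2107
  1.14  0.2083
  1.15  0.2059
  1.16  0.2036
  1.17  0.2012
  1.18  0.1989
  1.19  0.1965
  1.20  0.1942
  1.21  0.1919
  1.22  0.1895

σ√T = 0.14·√0.75 = 0.1212
ln(S/K) + (r + σ²/2)T = ln(360/320) + (0.016 + 0.14²/2)·0.75 = 0.1178 + 0.0194 = 0.1371
d₁ = 0.1371 / 0.1212 = 1.1311 → 1.13
√T = √0.75 = 0.8660
φ(d₁) = φ(1.13) = 0.2107
vega = S·φ(d₁)·√T = 360·0.2107·0.8660 = 65.6878
(Vega is the same for a European call and put with the same parameters.)

65.69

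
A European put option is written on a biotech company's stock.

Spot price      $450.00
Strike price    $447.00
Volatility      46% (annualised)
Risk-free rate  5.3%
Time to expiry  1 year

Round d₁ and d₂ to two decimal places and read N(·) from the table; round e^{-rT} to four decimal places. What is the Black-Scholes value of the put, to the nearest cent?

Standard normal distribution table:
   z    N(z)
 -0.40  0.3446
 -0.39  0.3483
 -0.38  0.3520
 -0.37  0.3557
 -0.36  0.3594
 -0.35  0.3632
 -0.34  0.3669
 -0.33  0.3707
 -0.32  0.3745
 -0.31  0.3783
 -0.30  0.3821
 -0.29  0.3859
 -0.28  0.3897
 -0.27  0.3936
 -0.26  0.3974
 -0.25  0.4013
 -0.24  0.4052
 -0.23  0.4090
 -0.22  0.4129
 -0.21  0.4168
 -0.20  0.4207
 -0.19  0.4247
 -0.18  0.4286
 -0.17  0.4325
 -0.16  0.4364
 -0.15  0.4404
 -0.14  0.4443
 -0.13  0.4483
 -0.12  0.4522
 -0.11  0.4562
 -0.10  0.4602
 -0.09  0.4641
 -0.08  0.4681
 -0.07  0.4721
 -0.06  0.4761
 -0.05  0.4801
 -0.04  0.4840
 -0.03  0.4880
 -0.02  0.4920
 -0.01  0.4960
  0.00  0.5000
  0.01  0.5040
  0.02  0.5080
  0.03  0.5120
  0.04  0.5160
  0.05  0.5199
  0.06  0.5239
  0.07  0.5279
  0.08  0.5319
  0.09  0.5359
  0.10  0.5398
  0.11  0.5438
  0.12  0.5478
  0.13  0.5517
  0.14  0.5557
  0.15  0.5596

$67.11

σ√T = 0.46·√1 = 0.4600
d₁ = [ln(450/447) + (0.053 + ½·0.46²)·1] / (σ√T) = (0.0067 + 0.1588) / 0.4600 = 0.3598 → 0.36
d₂ = 0.3598 − 0.4600 = -0.1002 → -0.10
e^(−rT) = e^(−0.053·1) = 0.9484
P = 447·0.9484·N(0.10) − 450·N(-0.36) = 447·0.9484·0.5398 − 450·0.3594 = 228.8400 − 161.7300 = 67.1100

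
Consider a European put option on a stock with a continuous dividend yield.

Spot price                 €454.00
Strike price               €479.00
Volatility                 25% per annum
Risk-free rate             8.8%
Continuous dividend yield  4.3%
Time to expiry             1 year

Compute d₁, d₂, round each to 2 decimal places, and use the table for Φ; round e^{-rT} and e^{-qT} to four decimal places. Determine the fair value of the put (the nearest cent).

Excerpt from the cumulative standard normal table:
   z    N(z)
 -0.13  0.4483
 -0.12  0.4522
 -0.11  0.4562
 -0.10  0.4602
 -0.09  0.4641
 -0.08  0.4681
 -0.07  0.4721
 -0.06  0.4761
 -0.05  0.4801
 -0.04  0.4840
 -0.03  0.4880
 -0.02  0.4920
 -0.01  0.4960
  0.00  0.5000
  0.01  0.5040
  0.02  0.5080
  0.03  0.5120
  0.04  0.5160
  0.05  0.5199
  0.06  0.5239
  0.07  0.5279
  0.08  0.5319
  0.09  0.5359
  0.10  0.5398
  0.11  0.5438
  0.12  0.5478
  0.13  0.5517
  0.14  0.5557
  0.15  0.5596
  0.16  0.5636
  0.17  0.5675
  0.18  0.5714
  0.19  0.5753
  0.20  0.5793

σ√T = 0.25 × 1.0000 = 0.2500
d₁ = [ln(454/479) + (0.088 − 0.043 + 0.25²/2)·1] / 0.2500 = [-0.0536 + 0.0762] / 0.2500 = 0.0906 ⇒ 0.09
d₂ = d₁ − σ√T = 0.0906 − 0.2500 = -0.1594 ⇒ -0.16
exp(−qT) = exp(−0.043·1) = 0.9579;  exp(−rT) = exp(−0.088·1) = 0.9158
P = 479·0.9158·N(0.16) − 454·0.9579·N(-0.09) = 479·0.9158·0.5636 − 454·0.9579·0.4641 = 247.2334 − 201.8309 = 45.4025

€45.40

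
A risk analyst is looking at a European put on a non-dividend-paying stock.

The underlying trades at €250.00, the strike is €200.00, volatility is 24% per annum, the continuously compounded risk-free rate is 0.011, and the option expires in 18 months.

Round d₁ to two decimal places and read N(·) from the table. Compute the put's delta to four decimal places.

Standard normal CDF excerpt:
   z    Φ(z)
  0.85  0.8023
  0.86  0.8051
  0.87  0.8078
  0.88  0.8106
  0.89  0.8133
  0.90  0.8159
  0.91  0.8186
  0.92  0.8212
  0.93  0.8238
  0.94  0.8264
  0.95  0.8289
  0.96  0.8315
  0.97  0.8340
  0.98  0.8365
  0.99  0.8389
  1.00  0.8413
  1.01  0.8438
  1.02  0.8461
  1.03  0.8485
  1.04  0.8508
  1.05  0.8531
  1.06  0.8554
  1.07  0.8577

-0.1685

σ√T = 0.24·√1.5 = 0.2939
d₁ = [ln(250/200) + (0.011 + 0.24²/2)·1.5] / 0.2939 = [0.2231 + 0.0597] / 0.2939 = 0.9623 → 0.96
N(d₁) = N(0.96) = 0.8315
Δ_put = N(d₁) − 1 = 0.8315 − 1 = -0.1685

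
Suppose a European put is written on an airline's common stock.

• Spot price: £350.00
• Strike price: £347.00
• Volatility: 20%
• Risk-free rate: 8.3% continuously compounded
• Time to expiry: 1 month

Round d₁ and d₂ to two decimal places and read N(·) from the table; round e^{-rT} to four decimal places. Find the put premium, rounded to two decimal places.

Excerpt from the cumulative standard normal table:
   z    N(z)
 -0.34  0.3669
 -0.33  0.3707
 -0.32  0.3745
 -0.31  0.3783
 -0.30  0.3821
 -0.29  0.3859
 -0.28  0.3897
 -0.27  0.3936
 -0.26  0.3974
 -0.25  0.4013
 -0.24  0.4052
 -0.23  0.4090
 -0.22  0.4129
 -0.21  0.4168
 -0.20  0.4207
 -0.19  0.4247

σ√T = 0.2 × 0.2887 = 0.0577
ln(S/K) + (r + σ²/2)T = ln(350/347) + (0.083 + 0.2²/2)·0.08333 = 0.0086 + 0.0086 = 0.0172
d₁ = 0.0172 / 0.0577 = 0.2978 which rounds to 0.30
d₂ = d₁ − σ√T = 0.2978 − 0.0577 = 0.2400 which rounds to 0.24
exp(−rT) = exp(−0.083·0.08333) = 0.9931
N(−d₂) = N(-0.24) = 0.4052;  N(−d₁) = N(-0.30) = 0.3821
P = 347·0.9931·0.4052 − 350·0.3821 = 139.6342 − 133.7350 = 5.8992

£5.90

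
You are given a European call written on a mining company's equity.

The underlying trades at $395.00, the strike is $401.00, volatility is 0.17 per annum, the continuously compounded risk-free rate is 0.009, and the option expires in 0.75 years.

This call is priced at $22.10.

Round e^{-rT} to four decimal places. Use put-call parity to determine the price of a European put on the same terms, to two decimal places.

exp(−rT) = exp(−0.009·0.75) = 0.9933
Put-call parity: C − P = S − K·e^(−rT) = 395 − 401·0.9933 = 395 − 398.3133 = -3.3133
P = C − (C − P) = 22.10 − (-3.3133) = 25.4133

$25.41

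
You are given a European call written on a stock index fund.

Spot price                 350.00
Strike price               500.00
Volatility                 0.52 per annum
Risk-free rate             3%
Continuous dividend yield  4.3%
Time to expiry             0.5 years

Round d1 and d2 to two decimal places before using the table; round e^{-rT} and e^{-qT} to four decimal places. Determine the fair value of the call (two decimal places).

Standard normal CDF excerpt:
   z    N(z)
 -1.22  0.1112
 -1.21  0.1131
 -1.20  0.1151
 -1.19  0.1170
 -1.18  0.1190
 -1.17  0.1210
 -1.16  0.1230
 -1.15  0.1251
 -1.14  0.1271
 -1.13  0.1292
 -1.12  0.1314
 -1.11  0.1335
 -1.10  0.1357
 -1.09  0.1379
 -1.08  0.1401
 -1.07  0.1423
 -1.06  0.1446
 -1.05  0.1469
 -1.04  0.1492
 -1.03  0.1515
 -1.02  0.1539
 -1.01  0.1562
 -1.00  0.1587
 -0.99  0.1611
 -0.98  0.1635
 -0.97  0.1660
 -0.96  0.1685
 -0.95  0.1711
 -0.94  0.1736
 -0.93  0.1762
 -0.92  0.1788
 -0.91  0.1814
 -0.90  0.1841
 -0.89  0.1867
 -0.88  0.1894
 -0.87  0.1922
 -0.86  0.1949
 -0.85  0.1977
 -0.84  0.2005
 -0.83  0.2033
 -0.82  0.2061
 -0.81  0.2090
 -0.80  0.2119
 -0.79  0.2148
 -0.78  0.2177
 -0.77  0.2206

12.99

T = 0.5;  σ√T = 0.3677
d₁ = [ln(350/500) + (0.03 − 0.043 + ½·0.52²)·0.5] / (σ√T) = (-0.3567 + 0.0611) / 0.3677 = -0.8039 ⇒ -0.80
d₂ = -0.8039 − 0.3677 = -1.1716 ⇒ -1.17
e^(−qT) = e^(−0.043·0.5) = 0.9787;  e^(−rT) = e^(−0.03·0.5) = 0.9851
C = 350·0.9787·N(-0.80) − 500·0.9851·N(-1.17) = 350·0.9787·0.2119 − 500·0.9851·0.1210 = 72.5853 − 59.5986 = 12.9867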